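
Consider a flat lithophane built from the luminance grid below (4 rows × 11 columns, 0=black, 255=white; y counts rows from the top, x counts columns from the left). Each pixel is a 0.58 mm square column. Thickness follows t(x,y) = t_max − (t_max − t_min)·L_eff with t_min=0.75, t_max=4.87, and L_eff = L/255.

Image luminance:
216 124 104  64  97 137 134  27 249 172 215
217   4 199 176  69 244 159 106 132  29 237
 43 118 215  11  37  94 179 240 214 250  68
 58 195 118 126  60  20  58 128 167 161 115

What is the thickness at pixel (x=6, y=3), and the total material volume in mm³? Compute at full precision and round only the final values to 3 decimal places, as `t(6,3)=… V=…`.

t(6,3)=3.933 V=40.636

span = t_max - t_min = 4.87 - 0.75 = 4.120
L(6,3) = 58, L_eff = 58/255 = 0.227451
t(6,3) = 4.87 - 4.120·0.227451 = 3.933
Σt over all 4·11 pixels = 770077/6375 ≈ 120.7963922
V = pitch²·Σt = 0.58²·770077/6375 = 40.636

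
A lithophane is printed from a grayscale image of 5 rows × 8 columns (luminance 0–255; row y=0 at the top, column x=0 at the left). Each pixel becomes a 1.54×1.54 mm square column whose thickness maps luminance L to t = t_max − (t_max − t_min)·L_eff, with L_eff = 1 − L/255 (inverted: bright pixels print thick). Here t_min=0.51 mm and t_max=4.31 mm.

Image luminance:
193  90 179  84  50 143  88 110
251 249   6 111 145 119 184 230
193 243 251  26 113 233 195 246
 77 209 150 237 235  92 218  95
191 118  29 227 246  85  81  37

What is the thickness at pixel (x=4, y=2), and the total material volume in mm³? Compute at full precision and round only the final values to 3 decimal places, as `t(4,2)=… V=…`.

t(4,2)=2.194 V=262.515

span = t_max - t_min = 4.31 - 0.51 = 3.800
L(4,2) = 113, L_eff = 1 - 113/255 = 0.556863 (inverted)
t(4,2) = 4.31 - 3.800·0.556863 = 2.194
Σt over all 5·8 pixels = 141131/1275 ≈ 110.6909804
V = pitch²·Σt = 1.54²·141131/1275 = 262.515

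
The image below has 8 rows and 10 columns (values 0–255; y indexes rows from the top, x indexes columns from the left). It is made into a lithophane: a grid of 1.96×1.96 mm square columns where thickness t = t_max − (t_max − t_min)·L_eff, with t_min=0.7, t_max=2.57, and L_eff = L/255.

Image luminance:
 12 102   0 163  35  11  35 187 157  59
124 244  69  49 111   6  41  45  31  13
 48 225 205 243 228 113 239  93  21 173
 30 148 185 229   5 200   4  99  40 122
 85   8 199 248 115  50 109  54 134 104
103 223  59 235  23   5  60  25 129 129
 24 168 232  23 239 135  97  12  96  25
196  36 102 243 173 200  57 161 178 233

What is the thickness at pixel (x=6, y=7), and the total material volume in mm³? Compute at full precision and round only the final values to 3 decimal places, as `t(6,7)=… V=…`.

t(6,7)=2.152 V=539.922

span = t_max - t_min = 2.57 - 0.7 = 1.870
L(6,7) = 57, L_eff = 57/255 = 0.223529
t(6,7) = 2.57 - 1.870·0.223529 = 2.152
Σt over all 8·10 pixels = 140.546
V = pitch²·Σt = 1.96²·140.546 = 539.922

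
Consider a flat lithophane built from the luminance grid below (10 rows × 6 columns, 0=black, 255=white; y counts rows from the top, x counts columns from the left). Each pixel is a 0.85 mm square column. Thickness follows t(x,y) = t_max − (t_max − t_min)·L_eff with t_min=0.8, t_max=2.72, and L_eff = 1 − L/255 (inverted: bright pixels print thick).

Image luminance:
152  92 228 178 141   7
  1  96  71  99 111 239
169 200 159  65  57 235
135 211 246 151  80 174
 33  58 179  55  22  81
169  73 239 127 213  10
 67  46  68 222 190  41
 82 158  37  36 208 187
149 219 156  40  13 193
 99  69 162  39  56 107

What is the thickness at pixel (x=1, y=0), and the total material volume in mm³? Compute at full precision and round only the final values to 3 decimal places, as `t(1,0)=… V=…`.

t(1,0)=1.493 V=73.848

span = t_max - t_min = 2.72 - 0.8 = 1.920
L(1,0) = 92, L_eff = 1 - 92/255 = 0.639216 (inverted)
t(1,0) = 2.72 - 1.920·0.639216 = 1.493
Σt over all 10·6 pixels = 8688/85 ≈ 102.2117647
V = pitch²·Σt = 0.85²·8688/85 = 73.848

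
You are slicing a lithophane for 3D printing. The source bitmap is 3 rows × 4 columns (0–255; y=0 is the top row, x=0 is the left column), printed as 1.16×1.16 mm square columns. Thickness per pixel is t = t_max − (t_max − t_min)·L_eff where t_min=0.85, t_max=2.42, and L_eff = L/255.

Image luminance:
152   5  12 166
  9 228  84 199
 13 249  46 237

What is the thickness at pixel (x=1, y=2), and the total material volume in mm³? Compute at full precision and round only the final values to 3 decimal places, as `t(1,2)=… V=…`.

span = t_max - t_min = 2.42 - 0.85 = 1.570
L(1,2) = 249, L_eff = 249/255 = 0.976471
t(1,2) = 2.42 - 1.570·0.976471 = 0.887
Σt over all 3·4 pixels = 26036/1275 ≈ 20.4203922
V = pitch²·Σt = 1.16²·26036/1275 = 27.478

t(1,2)=0.887 V=27.478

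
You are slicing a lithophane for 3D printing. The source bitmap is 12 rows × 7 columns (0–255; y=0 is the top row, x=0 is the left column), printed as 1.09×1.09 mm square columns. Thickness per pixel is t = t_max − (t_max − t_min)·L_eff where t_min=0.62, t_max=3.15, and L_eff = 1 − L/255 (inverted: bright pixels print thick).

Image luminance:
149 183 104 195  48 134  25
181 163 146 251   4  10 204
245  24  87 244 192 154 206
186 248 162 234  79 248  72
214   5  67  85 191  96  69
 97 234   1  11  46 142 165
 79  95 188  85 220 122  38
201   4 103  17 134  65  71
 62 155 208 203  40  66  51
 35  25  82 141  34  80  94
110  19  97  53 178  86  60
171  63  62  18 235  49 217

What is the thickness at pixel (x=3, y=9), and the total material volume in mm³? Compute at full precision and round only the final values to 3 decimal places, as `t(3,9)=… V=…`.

t(3,9)=2.019 V=176.418

span = t_max - t_min = 3.15 - 0.62 = 2.530
L(3,9) = 141, L_eff = 1 - 141/255 = 0.447059 (inverted)
t(3,9) = 3.15 - 2.530·0.447059 = 2.019
Σt over all 12·7 pixels = 1262147/8500 ≈ 148.4878824
V = pitch²·Σt = 1.09²·1262147/8500 = 176.418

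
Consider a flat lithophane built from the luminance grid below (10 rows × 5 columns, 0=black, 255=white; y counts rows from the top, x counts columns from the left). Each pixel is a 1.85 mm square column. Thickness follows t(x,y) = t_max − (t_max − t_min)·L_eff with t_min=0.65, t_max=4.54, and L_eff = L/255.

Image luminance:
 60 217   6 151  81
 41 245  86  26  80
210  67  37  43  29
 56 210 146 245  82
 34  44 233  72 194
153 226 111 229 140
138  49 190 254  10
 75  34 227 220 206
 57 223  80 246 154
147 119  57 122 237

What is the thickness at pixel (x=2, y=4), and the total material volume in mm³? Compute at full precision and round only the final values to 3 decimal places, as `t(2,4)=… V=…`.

span = t_max - t_min = 4.54 - 0.65 = 3.890
L(2,4) = 233, L_eff = 233/255 = 0.913725
t(2,4) = 4.54 - 3.890·0.913725 = 0.986
Σt over all 10·5 pixels = 1099763/8500 ≈ 129.3838824
V = pitch²·Σt = 1.85²·1099763/8500 = 442.816

t(2,4)=0.986 V=442.816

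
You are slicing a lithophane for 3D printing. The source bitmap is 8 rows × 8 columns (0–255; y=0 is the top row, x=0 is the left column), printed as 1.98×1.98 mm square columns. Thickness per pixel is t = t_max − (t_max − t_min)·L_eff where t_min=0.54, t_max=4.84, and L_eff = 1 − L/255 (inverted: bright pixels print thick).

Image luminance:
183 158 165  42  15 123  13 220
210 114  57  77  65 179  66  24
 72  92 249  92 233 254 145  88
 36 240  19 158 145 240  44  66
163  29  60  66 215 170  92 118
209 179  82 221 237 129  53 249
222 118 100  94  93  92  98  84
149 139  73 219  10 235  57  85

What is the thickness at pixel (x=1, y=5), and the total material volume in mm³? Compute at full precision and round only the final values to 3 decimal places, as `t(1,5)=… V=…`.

t(1,5)=3.558 V=665.945

span = t_max - t_min = 4.84 - 0.54 = 4.300
L(1,5) = 179, L_eff = 1 - 179/255 = 0.298039 (inverted)
t(1,5) = 4.84 - 4.300·0.298039 = 3.558
Σt over all 8·8 pixels = 2548/15 ≈ 169.8666667
V = pitch²·Σt = 1.98²·2548/15 = 665.945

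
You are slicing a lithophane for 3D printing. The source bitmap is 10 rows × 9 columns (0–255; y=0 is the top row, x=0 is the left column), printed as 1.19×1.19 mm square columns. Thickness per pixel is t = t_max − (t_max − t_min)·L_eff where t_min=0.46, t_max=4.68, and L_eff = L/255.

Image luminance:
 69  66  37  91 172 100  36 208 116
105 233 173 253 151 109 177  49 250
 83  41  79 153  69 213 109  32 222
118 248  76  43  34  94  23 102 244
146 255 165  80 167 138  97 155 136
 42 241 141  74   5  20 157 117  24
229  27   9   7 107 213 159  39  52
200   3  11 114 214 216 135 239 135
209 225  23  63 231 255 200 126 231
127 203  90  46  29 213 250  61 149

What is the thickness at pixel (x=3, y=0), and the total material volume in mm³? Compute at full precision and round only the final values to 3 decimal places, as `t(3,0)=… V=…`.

span = t_max - t_min = 4.68 - 0.46 = 4.220
L(3,0) = 91, L_eff = 91/255 = 0.356863
t(3,0) = 4.68 - 4.220·0.356863 = 3.174
Σt over all 10·9 pixels = 1484771/6375 ≈ 232.9052549
V = pitch²·Σt = 1.19²·1484771/6375 = 329.817

t(3,0)=3.174 V=329.817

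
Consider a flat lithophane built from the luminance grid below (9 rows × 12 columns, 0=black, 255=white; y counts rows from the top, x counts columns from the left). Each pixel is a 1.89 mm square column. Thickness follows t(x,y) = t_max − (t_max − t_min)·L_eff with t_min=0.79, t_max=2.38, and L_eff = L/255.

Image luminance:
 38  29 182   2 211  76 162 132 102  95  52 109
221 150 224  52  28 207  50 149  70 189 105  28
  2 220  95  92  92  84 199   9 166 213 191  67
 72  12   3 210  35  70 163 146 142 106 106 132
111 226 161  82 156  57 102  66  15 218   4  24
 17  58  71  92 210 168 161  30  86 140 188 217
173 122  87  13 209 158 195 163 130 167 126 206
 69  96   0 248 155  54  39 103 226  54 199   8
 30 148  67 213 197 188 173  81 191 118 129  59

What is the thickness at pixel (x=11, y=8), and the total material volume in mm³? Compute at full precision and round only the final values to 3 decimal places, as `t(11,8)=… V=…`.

t(11,8)=2.012 V=638.779

span = t_max - t_min = 2.38 - 0.79 = 1.590
L(11,8) = 59, L_eff = 59/255 = 0.231373
t(11,8) = 2.38 - 1.590·0.231373 = 2.012
Σt over all 9·12 pixels = 380002/2125 ≈ 178.8244706
V = pitch²·Σt = 1.89²·380002/2125 = 638.779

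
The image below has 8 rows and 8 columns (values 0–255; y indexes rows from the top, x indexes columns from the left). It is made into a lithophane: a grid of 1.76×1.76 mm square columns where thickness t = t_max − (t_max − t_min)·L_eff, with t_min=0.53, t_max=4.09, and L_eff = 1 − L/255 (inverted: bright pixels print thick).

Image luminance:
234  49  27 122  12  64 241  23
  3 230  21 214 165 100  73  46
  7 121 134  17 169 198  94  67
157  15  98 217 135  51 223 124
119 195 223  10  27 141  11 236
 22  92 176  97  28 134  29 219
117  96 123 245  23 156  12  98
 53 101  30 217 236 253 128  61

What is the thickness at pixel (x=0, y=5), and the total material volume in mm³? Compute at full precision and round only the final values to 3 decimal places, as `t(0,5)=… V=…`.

t(0,5)=0.837 V=414.661

span = t_max - t_min = 4.09 - 0.53 = 3.560
L(0,5) = 22, L_eff = 1 - 22/255 = 0.913725 (inverted)
t(0,5) = 4.09 - 3.560·0.913725 = 0.837
Σt over all 8·8 pixels = 853391/6375 ≈ 133.8652549
V = pitch²·Σt = 1.76²·853391/6375 = 414.661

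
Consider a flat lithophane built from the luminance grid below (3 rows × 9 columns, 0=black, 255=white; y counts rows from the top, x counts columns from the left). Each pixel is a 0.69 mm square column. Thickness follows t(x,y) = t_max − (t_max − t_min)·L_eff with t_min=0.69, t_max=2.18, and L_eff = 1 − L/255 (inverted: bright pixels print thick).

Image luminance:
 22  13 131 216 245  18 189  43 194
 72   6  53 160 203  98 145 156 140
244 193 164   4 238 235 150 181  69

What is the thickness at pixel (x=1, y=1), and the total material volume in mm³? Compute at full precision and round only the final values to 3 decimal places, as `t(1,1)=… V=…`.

span = t_max - t_min = 2.18 - 0.69 = 1.490
L(1,1) = 6, L_eff = 1 - 6/255 = 0.976471 (inverted)
t(1,1) = 2.18 - 1.490·0.976471 = 0.725
Σt over all 3·9 pixels = 336261/8500 ≈ 39.5601176
V = pitch²·Σt = 0.69²·336261/8500 = 18.835

t(1,1)=0.725 V=18.835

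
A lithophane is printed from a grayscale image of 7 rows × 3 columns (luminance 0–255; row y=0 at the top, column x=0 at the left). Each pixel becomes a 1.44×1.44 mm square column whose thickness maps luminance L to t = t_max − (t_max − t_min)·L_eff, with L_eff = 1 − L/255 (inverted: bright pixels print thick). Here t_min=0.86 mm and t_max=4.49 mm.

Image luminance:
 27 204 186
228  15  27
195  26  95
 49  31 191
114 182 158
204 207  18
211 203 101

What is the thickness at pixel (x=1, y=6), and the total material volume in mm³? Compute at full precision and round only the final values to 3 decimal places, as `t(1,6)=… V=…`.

span = t_max - t_min = 4.49 - 0.86 = 3.630
L(1,6) = 203, L_eff = 1 - 203/255 = 0.203922 (inverted)
t(1,6) = 4.49 - 3.630·0.203922 = 3.750
Σt over all 7·3 pixels = 238411/4250 ≈ 56.0967059
V = pitch²·Σt = 1.44²·238411/4250 = 116.322

t(1,6)=3.750 V=116.322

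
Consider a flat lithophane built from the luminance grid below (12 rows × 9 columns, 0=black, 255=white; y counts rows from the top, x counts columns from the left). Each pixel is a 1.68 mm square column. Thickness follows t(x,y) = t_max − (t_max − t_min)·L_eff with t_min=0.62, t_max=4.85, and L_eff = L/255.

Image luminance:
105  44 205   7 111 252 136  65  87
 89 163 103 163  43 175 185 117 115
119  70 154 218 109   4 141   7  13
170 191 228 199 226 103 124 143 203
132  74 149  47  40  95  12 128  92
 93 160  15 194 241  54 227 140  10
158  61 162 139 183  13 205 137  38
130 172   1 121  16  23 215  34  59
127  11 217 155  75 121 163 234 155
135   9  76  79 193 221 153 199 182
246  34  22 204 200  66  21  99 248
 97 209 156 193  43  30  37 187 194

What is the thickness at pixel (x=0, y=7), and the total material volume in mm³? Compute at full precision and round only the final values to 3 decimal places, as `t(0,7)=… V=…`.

t(0,7)=2.694 V=862.802

span = t_max - t_min = 4.85 - 0.62 = 4.230
L(0,7) = 130, L_eff = 130/255 = 0.509804
t(0,7) = 4.85 - 4.230·0.509804 = 2.694
Σt over all 12·9 pixels = 649608/2125 ≈ 305.6978824
V = pitch²·Σt = 1.68²·649608/2125 = 862.802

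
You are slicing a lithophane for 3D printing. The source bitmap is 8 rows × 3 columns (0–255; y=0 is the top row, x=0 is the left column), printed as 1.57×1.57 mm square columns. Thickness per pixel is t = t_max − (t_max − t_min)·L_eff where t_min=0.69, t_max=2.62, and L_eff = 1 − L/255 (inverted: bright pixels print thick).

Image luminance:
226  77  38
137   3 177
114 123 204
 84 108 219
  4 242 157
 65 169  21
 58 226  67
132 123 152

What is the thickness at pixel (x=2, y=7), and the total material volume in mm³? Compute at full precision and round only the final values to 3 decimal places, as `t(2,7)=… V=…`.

span = t_max - t_min = 2.62 - 0.69 = 1.930
L(2,7) = 152, L_eff = 1 - 152/255 = 0.403922 (inverted)
t(2,7) = 2.62 - 1.930·0.403922 = 1.840
Σt over all 8·3 pixels = 493499/12750 ≈ 38.7058039
V = pitch²·Σt = 1.57²·493499/12750 = 95.406

t(2,7)=1.840 V=95.406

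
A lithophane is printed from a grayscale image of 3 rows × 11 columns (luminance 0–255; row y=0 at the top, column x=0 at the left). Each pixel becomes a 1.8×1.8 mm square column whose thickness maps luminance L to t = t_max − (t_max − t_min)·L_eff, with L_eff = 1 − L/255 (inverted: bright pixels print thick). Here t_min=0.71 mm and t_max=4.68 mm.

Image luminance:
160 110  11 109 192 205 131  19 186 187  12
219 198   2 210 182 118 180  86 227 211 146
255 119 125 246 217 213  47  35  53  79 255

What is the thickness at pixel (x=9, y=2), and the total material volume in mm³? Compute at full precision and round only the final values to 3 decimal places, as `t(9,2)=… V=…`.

t(9,2)=1.940 V=315.262

span = t_max - t_min = 4.68 - 0.71 = 3.970
L(9,2) = 79, L_eff = 1 - 79/255 = 0.690196 (inverted)
t(9,2) = 4.68 - 3.970·0.690196 = 1.940
Σt over all 3·11 pixels = 248123/2550 ≈ 97.3031373
V = pitch²·Σt = 1.8²·248123/2550 = 315.262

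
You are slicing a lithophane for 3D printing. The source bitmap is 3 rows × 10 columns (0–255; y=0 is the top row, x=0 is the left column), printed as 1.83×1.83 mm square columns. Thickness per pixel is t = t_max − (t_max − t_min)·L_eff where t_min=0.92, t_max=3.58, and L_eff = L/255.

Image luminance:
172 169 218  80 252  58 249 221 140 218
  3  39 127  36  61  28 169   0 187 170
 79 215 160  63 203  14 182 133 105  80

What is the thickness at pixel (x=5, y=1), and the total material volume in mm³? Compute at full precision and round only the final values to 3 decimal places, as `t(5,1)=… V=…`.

span = t_max - t_min = 3.58 - 0.92 = 2.660
L(5,1) = 28, L_eff = 28/255 = 0.109804
t(5,1) = 3.58 - 2.660·0.109804 = 3.288
Σt over all 3·10 pixels = 286609/4250 ≈ 67.4374118
V = pitch²·Σt = 1.83²·286609/4250 = 225.841

t(5,1)=3.288 V=225.841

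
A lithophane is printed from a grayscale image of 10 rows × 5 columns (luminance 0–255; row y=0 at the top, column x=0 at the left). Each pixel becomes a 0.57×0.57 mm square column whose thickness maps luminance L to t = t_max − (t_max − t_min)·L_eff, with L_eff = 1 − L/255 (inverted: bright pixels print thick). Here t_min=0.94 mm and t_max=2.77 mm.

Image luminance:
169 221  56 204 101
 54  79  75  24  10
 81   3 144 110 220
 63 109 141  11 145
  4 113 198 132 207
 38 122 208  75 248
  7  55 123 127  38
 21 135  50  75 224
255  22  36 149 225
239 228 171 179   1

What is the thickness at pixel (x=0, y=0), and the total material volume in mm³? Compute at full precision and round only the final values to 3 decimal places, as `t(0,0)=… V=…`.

span = t_max - t_min = 2.77 - 0.94 = 1.830
L(0,0) = 169, L_eff = 1 - 169/255 = 0.337255 (inverted)
t(0,0) = 2.77 - 1.830·0.337255 = 2.153
Σt over all 10·5 pixels = 29949/340 ≈ 88.0852941
V = pitch²·Σt = 0.57²·29949/340 = 28.619

t(0,0)=2.153 V=28.619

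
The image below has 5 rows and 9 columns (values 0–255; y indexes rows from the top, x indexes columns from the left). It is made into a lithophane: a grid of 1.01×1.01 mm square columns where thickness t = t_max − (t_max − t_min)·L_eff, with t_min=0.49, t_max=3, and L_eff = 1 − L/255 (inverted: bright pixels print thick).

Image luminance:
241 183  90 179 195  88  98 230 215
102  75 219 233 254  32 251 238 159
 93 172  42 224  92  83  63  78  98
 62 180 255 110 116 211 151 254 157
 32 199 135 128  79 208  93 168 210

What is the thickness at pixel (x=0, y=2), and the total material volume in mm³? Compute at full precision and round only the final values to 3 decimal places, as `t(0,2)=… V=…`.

t(0,2)=1.405 V=90.521

span = t_max - t_min = 3 - 0.49 = 2.510
L(0,2) = 93, L_eff = 1 - 93/255 = 0.635294 (inverted)
t(0,2) = 3 - 2.510·0.635294 = 1.405
Σt over all 5·9 pixels = 22628/255 ≈ 88.7372549
V = pitch²·Σt = 1.01²·22628/255 = 90.521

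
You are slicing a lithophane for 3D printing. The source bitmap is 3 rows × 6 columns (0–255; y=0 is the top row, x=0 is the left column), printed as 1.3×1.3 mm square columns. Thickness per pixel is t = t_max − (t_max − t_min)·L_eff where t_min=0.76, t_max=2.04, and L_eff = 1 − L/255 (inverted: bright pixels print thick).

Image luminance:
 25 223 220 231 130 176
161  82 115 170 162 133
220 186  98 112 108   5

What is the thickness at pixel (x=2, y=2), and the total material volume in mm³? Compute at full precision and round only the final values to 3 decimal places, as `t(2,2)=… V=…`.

t(2,2)=1.252 V=44.811

span = t_max - t_min = 2.04 - 0.76 = 1.280
L(2,2) = 98, L_eff = 1 - 98/255 = 0.615686 (inverted)
t(2,2) = 2.04 - 1.280·0.615686 = 1.252
Σt over all 3·6 pixels = 169034/6375 ≈ 26.5151373
V = pitch²·Σt = 1.3²·169034/6375 = 44.811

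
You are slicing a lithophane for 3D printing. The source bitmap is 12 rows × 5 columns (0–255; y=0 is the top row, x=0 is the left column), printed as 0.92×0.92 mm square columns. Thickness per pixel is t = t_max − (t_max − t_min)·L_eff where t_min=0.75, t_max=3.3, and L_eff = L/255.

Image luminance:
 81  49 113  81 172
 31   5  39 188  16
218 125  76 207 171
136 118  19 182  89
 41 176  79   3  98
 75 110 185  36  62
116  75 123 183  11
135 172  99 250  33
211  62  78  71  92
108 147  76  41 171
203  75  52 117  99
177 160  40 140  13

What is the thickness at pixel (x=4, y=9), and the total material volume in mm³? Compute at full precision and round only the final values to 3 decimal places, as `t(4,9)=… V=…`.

span = t_max - t_min = 3.3 - 0.75 = 2.550
L(4,9) = 171, L_eff = 171/255 = 0.670588
t(4,9) = 3.3 - 2.550·0.670588 = 1.590
Σt over all 12·5 pixels = 134.89
V = pitch²·Σt = 0.92²·134.89 = 114.171

t(4,9)=1.590 V=114.171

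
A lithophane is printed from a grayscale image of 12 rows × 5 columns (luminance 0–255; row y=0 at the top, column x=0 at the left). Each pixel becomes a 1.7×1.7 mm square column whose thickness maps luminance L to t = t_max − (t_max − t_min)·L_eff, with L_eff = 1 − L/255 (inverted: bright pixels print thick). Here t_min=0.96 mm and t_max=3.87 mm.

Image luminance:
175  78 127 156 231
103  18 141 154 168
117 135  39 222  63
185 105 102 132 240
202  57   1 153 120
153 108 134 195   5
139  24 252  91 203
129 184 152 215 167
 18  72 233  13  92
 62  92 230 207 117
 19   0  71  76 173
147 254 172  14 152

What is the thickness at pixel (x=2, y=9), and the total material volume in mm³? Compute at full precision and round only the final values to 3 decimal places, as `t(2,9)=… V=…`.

span = t_max - t_min = 3.87 - 0.96 = 2.910
L(2,9) = 230, L_eff = 1 - 230/255 = 0.098039 (inverted)
t(2,9) = 3.87 - 2.910·0.098039 = 3.585
Σt over all 12·5 pixels = 1225733/8500 ≈ 144.2038824
V = pitch²·Σt = 1.7²·1225733/8500 = 416.749

t(2,9)=3.585 V=416.749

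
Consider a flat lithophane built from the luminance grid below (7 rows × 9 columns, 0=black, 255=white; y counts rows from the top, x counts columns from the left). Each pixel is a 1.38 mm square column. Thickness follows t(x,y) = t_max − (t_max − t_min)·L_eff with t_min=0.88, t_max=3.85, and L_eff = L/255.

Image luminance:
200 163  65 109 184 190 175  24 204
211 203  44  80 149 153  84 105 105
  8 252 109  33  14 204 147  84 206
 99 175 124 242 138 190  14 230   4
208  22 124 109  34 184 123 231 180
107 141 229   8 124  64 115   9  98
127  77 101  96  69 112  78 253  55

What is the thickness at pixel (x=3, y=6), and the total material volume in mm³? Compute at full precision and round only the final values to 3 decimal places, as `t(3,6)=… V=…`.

span = t_max - t_min = 3.85 - 0.88 = 2.970
L(3,6) = 96, L_eff = 96/255 = 0.376471
t(3,6) = 3.85 - 2.970·0.376471 = 2.732
Σt over all 7·9 pixels = 644787/4250 ≈ 151.7145882
V = pitch²·Σt = 1.38²·644787/4250 = 288.925

t(3,6)=2.732 V=288.925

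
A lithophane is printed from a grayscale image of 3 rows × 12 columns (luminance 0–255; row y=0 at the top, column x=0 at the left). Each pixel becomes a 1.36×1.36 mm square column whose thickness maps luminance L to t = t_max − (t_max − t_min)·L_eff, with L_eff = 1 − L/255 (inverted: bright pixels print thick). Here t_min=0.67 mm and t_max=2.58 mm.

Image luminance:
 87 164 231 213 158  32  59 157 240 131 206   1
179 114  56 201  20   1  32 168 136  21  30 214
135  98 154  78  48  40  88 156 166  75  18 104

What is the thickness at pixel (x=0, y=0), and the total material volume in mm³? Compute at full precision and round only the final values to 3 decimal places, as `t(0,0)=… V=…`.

t(0,0)=1.322 V=100.180

span = t_max - t_min = 2.58 - 0.67 = 1.910
L(0,0) = 87, L_eff = 1 - 87/255 = 0.658824 (inverted)
t(0,0) = 2.58 - 1.910·0.658824 = 1.322
Σt over all 3·12 pixels = 460387/8500 ≈ 54.1631765
V = pitch²·Σt = 1.36²·460387/8500 = 100.180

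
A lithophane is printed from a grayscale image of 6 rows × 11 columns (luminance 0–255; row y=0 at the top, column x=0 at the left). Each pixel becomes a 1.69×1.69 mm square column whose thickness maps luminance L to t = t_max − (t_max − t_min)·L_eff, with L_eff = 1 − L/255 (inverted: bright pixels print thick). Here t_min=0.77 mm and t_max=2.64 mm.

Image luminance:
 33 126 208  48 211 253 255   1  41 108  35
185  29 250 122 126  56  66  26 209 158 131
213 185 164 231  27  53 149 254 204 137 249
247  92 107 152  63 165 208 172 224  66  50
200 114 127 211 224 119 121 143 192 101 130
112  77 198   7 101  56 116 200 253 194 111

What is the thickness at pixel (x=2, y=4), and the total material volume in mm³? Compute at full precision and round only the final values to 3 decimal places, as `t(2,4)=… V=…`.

span = t_max - t_min = 2.64 - 0.77 = 1.870
L(2,4) = 127, L_eff = 1 - 127/255 = 0.501961 (inverted)
t(2,4) = 2.64 - 1.870·0.501961 = 1.701
Σt over all 6·11 pixels = 88693/750 ≈ 118.2573333
V = pitch²·Σt = 1.69²·88693/750 = 337.755

t(2,4)=1.701 V=337.755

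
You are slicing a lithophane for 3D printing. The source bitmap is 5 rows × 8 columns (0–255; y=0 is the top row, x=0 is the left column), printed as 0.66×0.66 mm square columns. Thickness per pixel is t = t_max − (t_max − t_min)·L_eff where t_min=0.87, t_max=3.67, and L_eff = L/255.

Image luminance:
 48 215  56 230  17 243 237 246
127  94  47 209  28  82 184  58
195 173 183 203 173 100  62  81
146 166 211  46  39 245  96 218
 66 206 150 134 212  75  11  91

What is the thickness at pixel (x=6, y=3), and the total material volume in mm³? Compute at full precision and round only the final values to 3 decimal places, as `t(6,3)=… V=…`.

span = t_max - t_min = 3.67 - 0.87 = 2.800
L(6,3) = 96, L_eff = 96/255 = 0.376471
t(6,3) = 3.67 - 2.800·0.376471 = 2.616
Σt over all 5·8 pixels = 37176/425 ≈ 87.4729412
V = pitch²·Σt = 0.66²·37176/425 = 38.103

t(6,3)=2.616 V=38.103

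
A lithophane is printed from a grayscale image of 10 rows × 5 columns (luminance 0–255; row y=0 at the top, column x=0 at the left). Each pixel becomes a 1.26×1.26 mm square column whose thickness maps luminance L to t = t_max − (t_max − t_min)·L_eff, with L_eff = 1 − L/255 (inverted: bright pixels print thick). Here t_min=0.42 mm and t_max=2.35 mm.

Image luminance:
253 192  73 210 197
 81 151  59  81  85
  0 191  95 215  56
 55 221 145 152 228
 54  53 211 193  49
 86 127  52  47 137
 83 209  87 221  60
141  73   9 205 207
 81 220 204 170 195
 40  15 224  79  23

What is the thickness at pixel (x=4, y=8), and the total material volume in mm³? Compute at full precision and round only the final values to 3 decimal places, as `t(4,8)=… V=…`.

t(4,8)=1.896 V=108.980

span = t_max - t_min = 2.35 - 0.42 = 1.930
L(4,8) = 195, L_eff = 1 - 195/255 = 0.235294 (inverted)
t(4,8) = 2.35 - 1.930·0.235294 = 1.896
Σt over all 10·5 pixels = 350087/5100 ≈ 68.6445098
V = pitch²·Σt = 1.26²·350087/5100 = 108.980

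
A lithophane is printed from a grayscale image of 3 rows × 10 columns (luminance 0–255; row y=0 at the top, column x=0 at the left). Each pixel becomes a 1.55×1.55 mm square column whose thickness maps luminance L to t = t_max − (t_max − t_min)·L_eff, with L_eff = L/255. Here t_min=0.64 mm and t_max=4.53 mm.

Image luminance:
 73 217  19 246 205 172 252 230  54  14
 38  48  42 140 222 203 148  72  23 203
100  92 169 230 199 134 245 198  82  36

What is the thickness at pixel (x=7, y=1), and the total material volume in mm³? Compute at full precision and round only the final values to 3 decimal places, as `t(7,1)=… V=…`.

span = t_max - t_min = 4.53 - 0.64 = 3.890
L(7,1) = 72, L_eff = 72/255 = 0.282353
t(7,1) = 4.53 - 3.890·0.282353 = 3.432
Σt over all 3·10 pixels = 467054/6375 ≈ 73.2633725
V = pitch²·Σt = 1.55²·467054/6375 = 176.015

t(7,1)=3.432 V=176.015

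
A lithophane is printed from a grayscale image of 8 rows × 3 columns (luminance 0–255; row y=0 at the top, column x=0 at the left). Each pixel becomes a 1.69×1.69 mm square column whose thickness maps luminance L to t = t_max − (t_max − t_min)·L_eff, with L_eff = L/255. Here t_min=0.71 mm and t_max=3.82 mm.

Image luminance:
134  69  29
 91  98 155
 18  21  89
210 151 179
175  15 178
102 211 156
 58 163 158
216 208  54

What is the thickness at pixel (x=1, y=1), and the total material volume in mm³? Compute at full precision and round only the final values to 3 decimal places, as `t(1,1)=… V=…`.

t(1,1)=2.625 V=159.507

span = t_max - t_min = 3.82 - 0.71 = 3.110
L(1,1) = 98, L_eff = 98/255 = 0.384314
t(1,1) = 3.82 - 3.110·0.384314 = 2.625
Σt over all 8·3 pixels = 712061/12750 ≈ 55.8479216
V = pitch²·Σt = 1.69²·712061/12750 = 159.507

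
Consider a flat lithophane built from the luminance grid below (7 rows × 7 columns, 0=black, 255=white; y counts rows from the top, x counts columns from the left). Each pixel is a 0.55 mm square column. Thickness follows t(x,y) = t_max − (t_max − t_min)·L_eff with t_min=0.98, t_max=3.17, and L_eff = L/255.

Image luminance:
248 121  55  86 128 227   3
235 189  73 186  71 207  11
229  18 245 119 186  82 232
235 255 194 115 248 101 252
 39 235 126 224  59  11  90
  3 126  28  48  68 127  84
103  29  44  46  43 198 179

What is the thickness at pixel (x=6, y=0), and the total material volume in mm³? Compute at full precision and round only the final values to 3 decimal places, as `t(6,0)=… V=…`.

t(6,0)=3.144 V=30.722

span = t_max - t_min = 3.17 - 0.98 = 2.190
L(6,0) = 3, L_eff = 3/255 = 0.011765
t(6,0) = 3.17 - 2.190·0.011765 = 3.144
Σt over all 7·7 pixels = 215813/2125 ≈ 101.5590588
V = pitch²·Σt = 0.55²·215813/2125 = 30.722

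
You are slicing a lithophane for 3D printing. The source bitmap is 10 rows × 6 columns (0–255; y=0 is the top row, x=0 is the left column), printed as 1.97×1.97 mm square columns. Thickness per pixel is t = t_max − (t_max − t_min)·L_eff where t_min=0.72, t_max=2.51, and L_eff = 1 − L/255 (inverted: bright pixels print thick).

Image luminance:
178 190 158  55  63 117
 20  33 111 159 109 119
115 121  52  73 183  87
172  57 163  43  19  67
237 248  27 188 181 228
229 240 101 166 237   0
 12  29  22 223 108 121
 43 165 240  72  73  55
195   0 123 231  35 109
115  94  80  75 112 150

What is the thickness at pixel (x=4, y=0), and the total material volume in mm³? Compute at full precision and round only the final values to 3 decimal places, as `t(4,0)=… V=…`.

span = t_max - t_min = 2.51 - 0.72 = 1.790
L(4,0) = 63, L_eff = 1 - 63/255 = 0.752941 (inverted)
t(4,0) = 2.51 - 1.790·0.752941 = 1.162
Σt over all 10·6 pixels = 589903/6375 ≈ 92.5338039
V = pitch²·Σt = 1.97²·589903/6375 = 359.114

t(4,0)=1.162 V=359.114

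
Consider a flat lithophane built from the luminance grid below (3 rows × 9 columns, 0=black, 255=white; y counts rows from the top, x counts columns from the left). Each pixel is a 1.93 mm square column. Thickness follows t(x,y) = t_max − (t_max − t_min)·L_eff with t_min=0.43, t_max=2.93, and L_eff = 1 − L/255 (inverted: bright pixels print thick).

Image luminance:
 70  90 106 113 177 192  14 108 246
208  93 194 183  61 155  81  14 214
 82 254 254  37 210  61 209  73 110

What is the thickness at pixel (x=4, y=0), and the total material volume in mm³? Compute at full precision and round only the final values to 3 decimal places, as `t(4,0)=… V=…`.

span = t_max - t_min = 2.93 - 0.43 = 2.500
L(4,0) = 177, L_eff = 1 - 177/255 = 0.305882 (inverted)
t(4,0) = 2.93 - 2.500·0.305882 = 2.165
Σt over all 3·9 pixels = 79887/1700 ≈ 46.9923529
V = pitch²·Σt = 1.93²·79887/1700 = 175.042

t(4,0)=2.165 V=175.042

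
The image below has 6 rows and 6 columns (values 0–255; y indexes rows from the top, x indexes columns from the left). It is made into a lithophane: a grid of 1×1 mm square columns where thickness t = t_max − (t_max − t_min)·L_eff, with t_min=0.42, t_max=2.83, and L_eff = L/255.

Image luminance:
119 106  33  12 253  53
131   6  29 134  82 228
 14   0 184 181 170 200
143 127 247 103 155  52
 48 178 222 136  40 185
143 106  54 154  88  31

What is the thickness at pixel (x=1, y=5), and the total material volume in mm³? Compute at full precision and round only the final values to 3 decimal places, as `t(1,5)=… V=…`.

span = t_max - t_min = 2.83 - 0.42 = 2.410
L(1,5) = 106, L_eff = 106/255 = 0.415686
t(1,5) = 2.83 - 2.410·0.415686 = 1.828
Σt over all 6·6 pixels = 1598513/25500 ≈ 62.6867843
V = pitch²·Σt = 1²·1598513/25500 = 62.687

t(1,5)=1.828 V=62.687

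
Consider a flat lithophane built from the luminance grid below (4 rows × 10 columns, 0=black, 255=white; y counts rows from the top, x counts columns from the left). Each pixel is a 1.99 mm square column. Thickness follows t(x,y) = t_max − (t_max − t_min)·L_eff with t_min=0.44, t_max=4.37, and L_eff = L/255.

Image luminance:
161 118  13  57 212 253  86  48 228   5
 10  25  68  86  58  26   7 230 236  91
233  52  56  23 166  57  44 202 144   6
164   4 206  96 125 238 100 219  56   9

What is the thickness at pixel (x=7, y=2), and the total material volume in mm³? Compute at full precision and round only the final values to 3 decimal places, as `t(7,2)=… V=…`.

span = t_max - t_min = 4.37 - 0.44 = 3.930
L(7,2) = 202, L_eff = 202/255 = 0.792157
t(7,2) = 4.37 - 3.930·0.792157 = 1.257
Σt over all 4·10 pixels = 466621/4250 ≈ 109.7931765
V = pitch²·Σt = 1.99²·466621/4250 = 434.792

t(7,2)=1.257 V=434.792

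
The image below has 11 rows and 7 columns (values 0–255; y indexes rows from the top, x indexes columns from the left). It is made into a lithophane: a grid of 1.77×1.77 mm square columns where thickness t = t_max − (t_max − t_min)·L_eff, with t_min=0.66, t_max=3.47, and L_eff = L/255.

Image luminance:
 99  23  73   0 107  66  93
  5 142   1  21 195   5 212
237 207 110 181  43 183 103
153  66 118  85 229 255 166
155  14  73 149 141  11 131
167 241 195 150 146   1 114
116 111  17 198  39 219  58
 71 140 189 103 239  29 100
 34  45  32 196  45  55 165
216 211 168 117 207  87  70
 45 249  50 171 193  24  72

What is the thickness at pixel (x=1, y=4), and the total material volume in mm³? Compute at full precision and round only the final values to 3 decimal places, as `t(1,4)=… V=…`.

t(1,4)=3.316 V=528.199

span = t_max - t_min = 3.47 - 0.66 = 2.810
L(1,4) = 14, L_eff = 14/255 = 0.054902
t(1,4) = 3.47 - 2.810·0.054902 = 3.316
Σt over all 11·7 pixels = 2149619/12750 ≈ 168.5975686
V = pitch²·Σt = 1.77²·2149619/12750 = 528.199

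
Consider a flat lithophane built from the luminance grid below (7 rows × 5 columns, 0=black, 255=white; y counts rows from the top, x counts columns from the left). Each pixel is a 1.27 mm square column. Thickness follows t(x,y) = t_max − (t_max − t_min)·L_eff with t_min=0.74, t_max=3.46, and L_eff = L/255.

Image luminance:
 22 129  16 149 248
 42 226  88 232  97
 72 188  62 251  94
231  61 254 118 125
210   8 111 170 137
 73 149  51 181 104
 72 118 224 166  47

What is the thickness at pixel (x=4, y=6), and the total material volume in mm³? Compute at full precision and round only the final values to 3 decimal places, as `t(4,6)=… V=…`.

span = t_max - t_min = 3.46 - 0.74 = 2.720
L(4,6) = 47, L_eff = 47/255 = 0.184314
t(4,6) = 3.46 - 2.720·0.184314 = 2.959
Σt over all 7·5 pixels = 54617/750 ≈ 72.8226667
V = pitch²·Σt = 1.27²·54617/750 = 117.456

t(4,6)=2.959 V=117.456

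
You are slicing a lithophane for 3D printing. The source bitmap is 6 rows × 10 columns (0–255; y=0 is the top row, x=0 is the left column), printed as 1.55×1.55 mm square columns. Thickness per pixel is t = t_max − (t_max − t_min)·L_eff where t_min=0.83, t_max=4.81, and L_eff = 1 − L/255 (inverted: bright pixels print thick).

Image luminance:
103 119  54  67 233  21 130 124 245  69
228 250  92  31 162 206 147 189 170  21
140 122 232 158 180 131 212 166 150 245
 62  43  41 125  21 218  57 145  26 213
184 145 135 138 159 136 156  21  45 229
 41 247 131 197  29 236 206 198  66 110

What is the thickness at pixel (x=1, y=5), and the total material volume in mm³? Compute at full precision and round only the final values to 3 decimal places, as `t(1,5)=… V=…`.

t(1,5)=4.685 V=425.514

span = t_max - t_min = 4.81 - 0.83 = 3.980
L(1,5) = 247, L_eff = 1 - 247/255 = 0.031373 (inverted)
t(1,5) = 4.81 - 3.980·0.031373 = 4.685
Σt over all 6·10 pixels = 752731/4250 ≈ 177.1131765
V = pitch²·Σt = 1.55²·752731/4250 = 425.514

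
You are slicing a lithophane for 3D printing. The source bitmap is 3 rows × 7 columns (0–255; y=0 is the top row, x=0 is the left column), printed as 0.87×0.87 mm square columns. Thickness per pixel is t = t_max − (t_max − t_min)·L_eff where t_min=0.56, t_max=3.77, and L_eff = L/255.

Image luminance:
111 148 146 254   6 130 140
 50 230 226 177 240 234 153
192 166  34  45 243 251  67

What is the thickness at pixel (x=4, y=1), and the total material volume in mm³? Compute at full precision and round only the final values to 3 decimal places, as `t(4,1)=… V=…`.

span = t_max - t_min = 3.77 - 0.56 = 3.210
L(4,1) = 240, L_eff = 240/255 = 0.941176
t(4,1) = 3.77 - 3.210·0.941176 = 0.749
Σt over all 3·7 pixels = 81486/2125 ≈ 38.3463529
V = pitch²·Σt = 0.87²·81486/2125 = 29.024

t(4,1)=0.749 V=29.024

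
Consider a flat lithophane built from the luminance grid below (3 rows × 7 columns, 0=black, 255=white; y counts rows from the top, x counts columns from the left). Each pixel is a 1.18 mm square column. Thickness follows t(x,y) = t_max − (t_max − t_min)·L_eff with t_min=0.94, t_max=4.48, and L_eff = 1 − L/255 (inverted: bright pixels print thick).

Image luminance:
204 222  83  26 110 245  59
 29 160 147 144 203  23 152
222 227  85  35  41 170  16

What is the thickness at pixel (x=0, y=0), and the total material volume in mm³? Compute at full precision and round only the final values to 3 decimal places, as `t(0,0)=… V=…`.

span = t_max - t_min = 4.48 - 0.94 = 3.540
L(0,0) = 204, L_eff = 1 - 204/255 = 0.200000 (inverted)
t(0,0) = 4.48 - 3.540·0.200000 = 3.772
Σt over all 3·7 pixels = 118736/2125 ≈ 55.8757647
V = pitch²·Σt = 1.18²·118736/2125 = 77.801

t(0,0)=3.772 V=77.801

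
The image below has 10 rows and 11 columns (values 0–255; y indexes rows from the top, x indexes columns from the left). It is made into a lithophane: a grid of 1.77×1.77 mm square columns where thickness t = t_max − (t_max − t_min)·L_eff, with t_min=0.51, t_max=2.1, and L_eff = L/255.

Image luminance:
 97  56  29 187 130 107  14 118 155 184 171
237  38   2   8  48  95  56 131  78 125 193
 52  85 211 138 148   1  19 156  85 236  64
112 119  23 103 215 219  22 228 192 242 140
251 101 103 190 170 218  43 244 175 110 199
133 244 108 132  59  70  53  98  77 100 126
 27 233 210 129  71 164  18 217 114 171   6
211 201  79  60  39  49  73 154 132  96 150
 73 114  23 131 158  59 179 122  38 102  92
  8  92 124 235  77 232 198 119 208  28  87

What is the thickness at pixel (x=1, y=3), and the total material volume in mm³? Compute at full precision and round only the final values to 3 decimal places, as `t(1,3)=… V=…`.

span = t_max - t_min = 2.1 - 0.51 = 1.590
L(1,3) = 119, L_eff = 119/255 = 0.466667
t(1,3) = 2.1 - 1.590·0.466667 = 1.358
Σt over all 10·11 pixels = 316293/2125 ≈ 148.8437647
V = pitch²·Σt = 1.77²·316293/2125 = 466.313

t(1,3)=1.358 V=466.313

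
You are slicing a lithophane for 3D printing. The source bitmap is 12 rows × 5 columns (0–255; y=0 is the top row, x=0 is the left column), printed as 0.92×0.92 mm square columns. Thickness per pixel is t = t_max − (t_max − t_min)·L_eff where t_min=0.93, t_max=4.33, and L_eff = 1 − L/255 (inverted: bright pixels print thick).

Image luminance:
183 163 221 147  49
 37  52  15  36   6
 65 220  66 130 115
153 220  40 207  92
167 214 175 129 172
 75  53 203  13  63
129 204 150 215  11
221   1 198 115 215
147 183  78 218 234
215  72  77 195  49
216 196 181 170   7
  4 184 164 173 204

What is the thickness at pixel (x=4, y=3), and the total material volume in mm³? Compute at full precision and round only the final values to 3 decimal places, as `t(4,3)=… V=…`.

span = t_max - t_min = 4.33 - 0.93 = 3.400
L(4,3) = 92, L_eff = 1 - 92/255 = 0.639216 (inverted)
t(4,3) = 4.33 - 3.400·0.639216 = 2.157
Σt over all 12·5 pixels = 12092/75 ≈ 161.2266667
V = pitch²·Σt = 0.92²·12092/75 = 136.462

t(4,3)=2.157 V=136.462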